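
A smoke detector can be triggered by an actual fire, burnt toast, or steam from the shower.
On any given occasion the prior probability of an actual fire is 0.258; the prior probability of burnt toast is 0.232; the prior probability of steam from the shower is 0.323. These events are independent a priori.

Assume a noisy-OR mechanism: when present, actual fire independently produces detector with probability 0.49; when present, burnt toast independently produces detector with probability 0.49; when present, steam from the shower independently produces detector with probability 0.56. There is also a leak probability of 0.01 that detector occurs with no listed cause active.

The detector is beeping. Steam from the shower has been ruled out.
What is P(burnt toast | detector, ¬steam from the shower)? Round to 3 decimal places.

P(burnt toast | detector, ¬steam from the shower) ≈ 0.555

Under noisy-OR, P(detector | causes) = 1 − (1−0.01)·∏(1−qᵢ) over the active causes.
Weight on burnt toast=true, given the evidence: 0.085228 + 0.044443 = 0.129671
Denominator P(detector | ¬steam from the shower): 0.01*0.742*0.768 + 0.4951*0.742*0.232 + 0.4951*0.258*0.768 + 0.742501*0.258*0.232 = 0.233471
Posterior = 0.129671 / 0.233471 ≈ 0.555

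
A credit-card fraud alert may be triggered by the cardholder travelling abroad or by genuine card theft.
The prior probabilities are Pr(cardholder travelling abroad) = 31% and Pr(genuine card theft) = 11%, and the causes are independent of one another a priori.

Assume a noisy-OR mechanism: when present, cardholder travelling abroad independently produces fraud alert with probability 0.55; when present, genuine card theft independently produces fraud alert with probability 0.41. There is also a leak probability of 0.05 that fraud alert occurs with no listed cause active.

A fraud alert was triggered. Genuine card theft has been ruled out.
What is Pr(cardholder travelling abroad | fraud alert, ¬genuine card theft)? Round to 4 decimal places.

Pr(cardholder travelling abroad | fraud alert, ¬genuine card theft) ≈ 0.8372

Under noisy-OR, P(fraud alert | causes) = 1 − (1−0.05)·∏(1−qᵢ) over the active causes.
P(fraud alert | ¬genuine card theft) = 0.05×0.69 + 0.5725×0.31 = 0.034500 + 0.177475 = 0.211975
Of this, 0.177475 comes from 0.5725×0.31 (the cardholder travelling abroad=true cases).
Hence the posterior is 0.177475/0.211975 ≈ 0.8372.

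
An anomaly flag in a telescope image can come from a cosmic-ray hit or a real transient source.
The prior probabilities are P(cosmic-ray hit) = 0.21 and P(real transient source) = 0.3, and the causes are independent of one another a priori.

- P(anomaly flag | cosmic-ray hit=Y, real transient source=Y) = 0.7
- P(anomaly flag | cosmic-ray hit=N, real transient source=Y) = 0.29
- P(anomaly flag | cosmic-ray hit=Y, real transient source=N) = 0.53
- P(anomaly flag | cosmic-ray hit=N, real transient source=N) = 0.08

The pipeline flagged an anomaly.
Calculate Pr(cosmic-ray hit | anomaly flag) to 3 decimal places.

Numerator (weight on configurations with cosmic-ray hit): 0.077910 + 0.044100 = 0.122010
The normalizing constant is 0.08×0.79×0.7 + 0.29×0.79×0.3 + 0.53×0.21×0.7 + 0.7×0.21×0.3 = 0.234980
Posterior = 0.122010 / 0.234980 ≈ 0.519

Pr(cosmic-ray hit | anomaly flag) ≈ 0.519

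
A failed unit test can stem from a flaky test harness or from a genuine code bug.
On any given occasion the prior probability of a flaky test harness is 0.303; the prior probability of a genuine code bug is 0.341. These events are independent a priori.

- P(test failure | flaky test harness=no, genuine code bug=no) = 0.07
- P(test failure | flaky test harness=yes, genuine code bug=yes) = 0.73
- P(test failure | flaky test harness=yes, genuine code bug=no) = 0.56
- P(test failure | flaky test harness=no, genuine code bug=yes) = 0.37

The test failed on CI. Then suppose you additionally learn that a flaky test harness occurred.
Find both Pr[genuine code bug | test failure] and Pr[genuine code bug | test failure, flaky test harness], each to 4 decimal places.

P(test failure) = 0.07*0.697*0.659 + 0.37*0.697*0.341 + 0.56*0.303*0.659 + 0.73*0.303*0.341 = 0.032153 + 0.087940 + 0.111819 + 0.075426 = 0.307338
The genuine code bug-present share is 0.087940 + 0.075426 = 0.163366.
So P(genuine code bug | test failure) = 0.163366/0.307338 ≈ 0.5316.

Now condition on the additional information:
P(test failure | flaky test harness) = 0.56*0.659 + 0.73*0.341 = 0.369040 + 0.248930 = 0.617970
The genuine code bug-present share is 0.73*0.341 = 0.248930.
Hence the posterior is 0.248930/0.617970 ≈ 0.4028.

Pr[genuine code bug | test failure] ≈ 0.5316; Pr[genuine code bug | test failure, flaky test harness] ≈ 0.4028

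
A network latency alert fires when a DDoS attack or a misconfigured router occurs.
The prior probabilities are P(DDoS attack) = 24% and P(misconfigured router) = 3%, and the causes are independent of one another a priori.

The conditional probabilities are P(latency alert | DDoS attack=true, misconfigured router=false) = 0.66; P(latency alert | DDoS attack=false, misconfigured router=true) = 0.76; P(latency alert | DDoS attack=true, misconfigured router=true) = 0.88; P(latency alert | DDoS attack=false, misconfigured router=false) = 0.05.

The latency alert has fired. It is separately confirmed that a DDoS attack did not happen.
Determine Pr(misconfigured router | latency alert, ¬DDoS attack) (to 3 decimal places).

Pr(misconfigured router | latency alert, ¬DDoS attack) ≈ 0.320

Numerator (weight on configurations with misconfigured router): 0.76·0.03 = 0.022800
The normalizing constant is 0.05·0.97 + 0.76·0.03 = 0.071300
Posterior = 0.022800 / 0.071300 ≈ 0.320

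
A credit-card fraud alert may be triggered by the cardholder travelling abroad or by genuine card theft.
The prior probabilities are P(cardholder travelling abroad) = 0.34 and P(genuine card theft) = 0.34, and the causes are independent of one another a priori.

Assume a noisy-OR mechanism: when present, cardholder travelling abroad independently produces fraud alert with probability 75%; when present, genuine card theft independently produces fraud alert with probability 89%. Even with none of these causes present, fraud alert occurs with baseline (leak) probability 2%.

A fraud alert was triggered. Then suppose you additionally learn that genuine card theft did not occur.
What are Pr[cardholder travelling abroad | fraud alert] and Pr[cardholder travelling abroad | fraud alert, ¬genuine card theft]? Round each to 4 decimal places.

Pr[cardholder travelling abroad | fraud alert] ≈ 0.5743; Pr[cardholder travelling abroad | fraud alert, ¬genuine card theft] ≈ 0.9511

Under noisy-OR, P(fraud alert | causes) = 1 − (1−0.02)·∏(1−qᵢ) over the active causes.
Sum P(fraud alert|·) weighted by the priors over the 4 (cardholder travelling abroad, genuine card theft) configurations:
  P(fraud alert) = 0.02×0.66×0.66 + 0.8922×0.66×0.34 + 0.755×0.34×0.66 + 0.97305×0.34×0.34
        = 0.008712 + 0.200210 + 0.169422 + 0.112485 = 0.490829
Keeping only the cardholder travelling abroad-present terms gives 0.281907, so
  P(cardholder travelling abroad | fraud alert) = 0.281907 / 0.490829 ≈ 0.5743

With the extra evidence:
For the numerator, keep only cardholder travelling abroad=true terms: 0.755×0.34 = 0.256700
The normalizing constant is 0.02×0.66 + 0.755×0.34 = 0.269900
Posterior = 0.256700 / 0.269900 ≈ 0.9511
Ruling out genuine card theft raises the posterior on cardholder travelling abroad — the flip side of explaining away.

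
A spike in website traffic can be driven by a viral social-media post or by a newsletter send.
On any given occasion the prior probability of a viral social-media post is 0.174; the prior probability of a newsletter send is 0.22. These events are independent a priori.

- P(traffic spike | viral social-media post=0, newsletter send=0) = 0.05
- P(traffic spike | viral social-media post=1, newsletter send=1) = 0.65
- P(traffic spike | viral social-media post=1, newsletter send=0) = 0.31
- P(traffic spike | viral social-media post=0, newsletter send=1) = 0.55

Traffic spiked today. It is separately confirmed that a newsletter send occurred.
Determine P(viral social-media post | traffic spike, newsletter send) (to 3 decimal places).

P(traffic spike | newsletter send) = 0.55*0.826 + 0.65*0.174 = 0.454300 + 0.113100 = 0.567400
Of this, 0.113100 comes from 0.65*0.174 (the viral social-media post=true cases).
P(viral social-media post | traffic spike, newsletter send) = 0.113100 / 0.567400 ≈ 0.199

P(viral social-media post | traffic spike, newsletter send) ≈ 0.199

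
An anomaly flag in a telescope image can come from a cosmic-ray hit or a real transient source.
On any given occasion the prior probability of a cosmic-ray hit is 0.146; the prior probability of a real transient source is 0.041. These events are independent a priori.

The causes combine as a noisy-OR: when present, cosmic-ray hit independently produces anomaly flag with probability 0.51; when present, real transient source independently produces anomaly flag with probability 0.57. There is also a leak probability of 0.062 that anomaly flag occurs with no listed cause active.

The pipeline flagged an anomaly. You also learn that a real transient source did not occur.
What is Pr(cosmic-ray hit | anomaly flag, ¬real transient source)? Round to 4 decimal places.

Pr(cosmic-ray hit | anomaly flag, ¬real transient source) ≈ 0.5984

Under noisy-OR, P(anomaly flag | causes) = 1 − (1−0.062)·∏(1−qᵢ) over the active causes.
P(anomaly flag | ¬real transient source) = 0.062×0.854 + 0.54038×0.146 = 0.052948 + 0.078895 = 0.131843
Restricting to configurations with cosmic-ray hit present: 0.54038×0.146 = 0.078895.
P(cosmic-ray hit | anomaly flag, ¬real transient source) = 0.078895 / 0.131843 ≈ 0.5984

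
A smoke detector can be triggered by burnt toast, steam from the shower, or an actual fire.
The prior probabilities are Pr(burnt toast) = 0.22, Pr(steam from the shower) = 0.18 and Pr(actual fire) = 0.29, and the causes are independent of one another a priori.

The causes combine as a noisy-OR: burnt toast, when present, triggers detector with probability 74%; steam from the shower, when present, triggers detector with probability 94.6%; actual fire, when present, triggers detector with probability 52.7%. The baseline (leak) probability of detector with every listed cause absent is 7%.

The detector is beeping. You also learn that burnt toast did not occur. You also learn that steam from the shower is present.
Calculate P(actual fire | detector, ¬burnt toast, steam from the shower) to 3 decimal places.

P(actual fire | detector, ¬burnt toast, steam from the shower) ≈ 0.296

Under noisy-OR, P(detector | causes) = 1 − (1−0.07)·∏(1−qᵢ) over the active causes.
Weight on actual fire=true, given the evidence: 0.976246·0.29 = 0.283111
Denominator P(detector | ¬burnt toast, steam from the shower): 0.94978·0.71 + 0.976246·0.29 = 0.957455
Posterior = 0.283111 / 0.957455 ≈ 0.296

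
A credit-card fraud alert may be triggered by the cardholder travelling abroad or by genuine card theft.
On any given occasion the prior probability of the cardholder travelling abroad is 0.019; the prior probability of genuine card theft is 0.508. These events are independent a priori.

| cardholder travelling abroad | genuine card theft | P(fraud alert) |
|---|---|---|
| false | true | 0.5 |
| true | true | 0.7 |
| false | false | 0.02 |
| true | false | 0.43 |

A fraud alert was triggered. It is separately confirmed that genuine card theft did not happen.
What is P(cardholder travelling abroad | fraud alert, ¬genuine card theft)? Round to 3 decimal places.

P(cardholder travelling abroad | fraud alert, ¬genuine card theft) ≈ 0.294

Enumerate both values of cardholder travelling abroad and weight by the priors:
  P(fraud alert | ¬genuine card theft) = 0.02×0.981 + 0.43×0.019
        = 0.019620 + 0.008170 = 0.027790
Configurations with cardholder travelling abroad contribute 0.008170, so
  P(cardholder travelling abroad | fraud alert, ¬genuine card theft) = 0.008170 / 0.027790 ≈ 0.294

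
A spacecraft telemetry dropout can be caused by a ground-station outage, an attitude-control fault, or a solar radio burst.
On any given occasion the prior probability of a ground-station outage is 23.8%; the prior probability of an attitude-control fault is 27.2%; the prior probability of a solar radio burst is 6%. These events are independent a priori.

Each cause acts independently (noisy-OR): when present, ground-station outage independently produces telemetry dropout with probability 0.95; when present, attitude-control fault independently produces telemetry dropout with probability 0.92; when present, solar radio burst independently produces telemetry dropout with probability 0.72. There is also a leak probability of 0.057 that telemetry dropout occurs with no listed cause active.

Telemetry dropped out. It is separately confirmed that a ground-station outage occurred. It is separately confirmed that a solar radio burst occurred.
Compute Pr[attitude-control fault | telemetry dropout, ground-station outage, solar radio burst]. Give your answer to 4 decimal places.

Under noisy-OR, P(telemetry dropout | causes) = 1 − (1−0.057)·∏(1−qᵢ) over the active causes.
Weight on attitude-control fault=true, given the evidence: 0.998944*0.272 = 0.271713
The normalizing constant is 0.986798*0.728 + 0.998944*0.272 = 0.990102
P(attitude-control fault | telemetry dropout, ground-station outage, solar radio burst) = 0.271713/0.990102 ≈ 0.2744

Pr[attitude-control fault | telemetry dropout, ground-station outage, solar radio burst] ≈ 0.2744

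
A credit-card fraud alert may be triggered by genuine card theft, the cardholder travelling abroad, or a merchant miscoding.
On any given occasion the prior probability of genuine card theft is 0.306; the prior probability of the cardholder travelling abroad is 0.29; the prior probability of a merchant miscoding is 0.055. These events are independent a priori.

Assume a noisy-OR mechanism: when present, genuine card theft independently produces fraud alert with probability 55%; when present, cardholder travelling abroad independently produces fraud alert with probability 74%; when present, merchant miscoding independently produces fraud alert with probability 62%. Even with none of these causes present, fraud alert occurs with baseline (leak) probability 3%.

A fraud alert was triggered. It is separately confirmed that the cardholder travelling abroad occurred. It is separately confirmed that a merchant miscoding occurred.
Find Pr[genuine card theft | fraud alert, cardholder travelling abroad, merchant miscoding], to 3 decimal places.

Pr[genuine card theft | fraud alert, cardholder travelling abroad, merchant miscoding] ≈ 0.318

Under noisy-OR, P(fraud alert | causes) = 1 − (1−0.03)·∏(1−qᵢ) over the active causes.
P(fraud alert | cardholder travelling abroad, merchant miscoding) = 0.904164·0.694 + 0.956874·0.306 = 0.627490 + 0.292803 = 0.920293
Restricting to configurations with genuine card theft present: 0.956874·0.306 = 0.292803.
So P(genuine card theft | fraud alert, cardholder travelling abroad, merchant miscoding) = 0.292803/0.920293 ≈ 0.318.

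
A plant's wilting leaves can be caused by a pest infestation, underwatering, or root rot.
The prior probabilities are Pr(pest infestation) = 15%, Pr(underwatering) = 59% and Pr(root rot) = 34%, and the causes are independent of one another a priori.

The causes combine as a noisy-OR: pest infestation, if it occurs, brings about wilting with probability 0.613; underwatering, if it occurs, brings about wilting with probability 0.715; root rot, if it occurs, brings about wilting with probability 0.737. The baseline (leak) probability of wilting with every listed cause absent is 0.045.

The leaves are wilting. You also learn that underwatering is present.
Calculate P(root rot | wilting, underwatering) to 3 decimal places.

P(root rot | wilting, underwatering) ≈ 0.390

Under noisy-OR, P(wilting | causes) = 1 − (1−0.045)·∏(1−qᵢ) over the active causes.
Enumerate the 4 (pest infestation, root rot) configurations and weight by the priors:
  P(wilting | underwatering) = 0.727825·0.85·0.66 + 0.928418·0.85·0.34 + 0.894668·0.15·0.66 + 0.972298·0.15·0.34
        = 0.408310 + 0.268313 + 0.088572 + 0.049587 = 0.814782
Keeping only the root rot-present terms gives 0.317900, so
  P(root rot | wilting, underwatering) = 0.317900 / 0.814782 ≈ 0.390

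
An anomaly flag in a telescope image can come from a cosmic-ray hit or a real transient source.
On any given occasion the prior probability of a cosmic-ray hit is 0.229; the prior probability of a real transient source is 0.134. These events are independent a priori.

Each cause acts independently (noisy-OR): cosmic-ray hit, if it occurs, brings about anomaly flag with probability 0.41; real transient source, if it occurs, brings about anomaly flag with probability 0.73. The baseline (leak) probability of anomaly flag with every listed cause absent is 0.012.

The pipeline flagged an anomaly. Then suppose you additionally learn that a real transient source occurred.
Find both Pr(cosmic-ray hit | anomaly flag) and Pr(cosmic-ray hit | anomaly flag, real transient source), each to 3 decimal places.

Under noisy-OR, P(anomaly flag | causes) = 1 − (1−0.012)·∏(1−qᵢ) over the active causes.
Weight on cosmic-ray hit=true, given the evidence: 0.082713 + 0.025856 = 0.108569
Denominator P(anomaly flag): 0.012×0.771×0.866 + 0.73324×0.771×0.134 + 0.41708×0.229×0.866 + 0.842612×0.229×0.134 = 0.192335
Posterior = 0.108569 / 0.192335 ≈ 0.564

Now also conditioning on real transient source=true:
Weight on cosmic-ray hit=true, given the evidence: 0.842612·0.229 = 0.192958
Denominator P(anomaly flag | real transient source): 0.73324·0.771 + 0.842612·0.229 = 0.758286
P(cosmic-ray hit | anomaly flag, real transient source) = 0.192958/0.758286 ≈ 0.254

Pr(cosmic-ray hit | anomaly flag) ≈ 0.564; Pr(cosmic-ray hit | anomaly flag, real transient source) ≈ 0.254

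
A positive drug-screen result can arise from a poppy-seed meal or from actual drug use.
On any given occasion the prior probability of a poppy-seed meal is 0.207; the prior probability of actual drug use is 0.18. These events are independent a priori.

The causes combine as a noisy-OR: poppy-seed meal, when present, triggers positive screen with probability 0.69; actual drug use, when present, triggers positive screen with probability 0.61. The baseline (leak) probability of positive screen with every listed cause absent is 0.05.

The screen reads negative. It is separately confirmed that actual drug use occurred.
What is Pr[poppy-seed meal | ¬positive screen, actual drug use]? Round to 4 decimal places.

Under noisy-OR, P(positive screen | causes) = 1 − (1−0.05)·∏(1−qᵢ) over the active causes.
Weight on poppy-seed meal=true, given the evidence: 0.114855*0.207 = 0.023775
Denominator P(¬positive screen | actual drug use): 0.3705*0.793 + 0.114855*0.207 = 0.317582
Posterior = 0.023775 / 0.317582 ≈ 0.0749

Pr[poppy-seed meal | ¬positive screen, actual drug use] ≈ 0.0749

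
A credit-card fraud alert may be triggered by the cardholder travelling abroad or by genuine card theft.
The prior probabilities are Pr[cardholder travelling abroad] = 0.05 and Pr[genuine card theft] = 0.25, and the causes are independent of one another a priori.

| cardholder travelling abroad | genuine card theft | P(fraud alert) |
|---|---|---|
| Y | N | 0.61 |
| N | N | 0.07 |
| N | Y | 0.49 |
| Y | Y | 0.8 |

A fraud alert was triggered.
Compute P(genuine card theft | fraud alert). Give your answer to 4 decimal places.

P(genuine card theft | fraud alert) ≈ 0.6347

P(fraud alert) = 0.07*0.95*0.75 + 0.49*0.95*0.25 + 0.61*0.05*0.75 + 0.8*0.05*0.25 = 0.049875 + 0.116375 + 0.022875 + 0.010000 = 0.199125
The genuine card theft-present share is 0.116375 + 0.010000 = 0.126375.
So P(genuine card theft | fraud alert) = 0.126375/0.199125 ≈ 0.6347.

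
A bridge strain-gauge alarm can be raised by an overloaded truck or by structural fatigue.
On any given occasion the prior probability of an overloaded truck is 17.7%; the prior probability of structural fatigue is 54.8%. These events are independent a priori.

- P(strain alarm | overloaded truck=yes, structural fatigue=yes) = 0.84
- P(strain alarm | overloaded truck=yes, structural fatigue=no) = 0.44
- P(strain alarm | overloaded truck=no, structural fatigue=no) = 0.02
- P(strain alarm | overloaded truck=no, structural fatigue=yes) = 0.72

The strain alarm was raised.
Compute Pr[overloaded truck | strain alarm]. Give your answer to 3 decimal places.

Pr[overloaded truck | strain alarm] ≈ 0.260

For the numerator, keep only overloaded truck=true terms: 0.035202 + 0.081477 = 0.116679
Denominator P(strain alarm): 0.02×0.823×0.452 + 0.72×0.823×0.548 + 0.44×0.177×0.452 + 0.84×0.177×0.548 = 0.448842
P(overloaded truck | strain alarm) = 0.116679/0.448842 ≈ 0.260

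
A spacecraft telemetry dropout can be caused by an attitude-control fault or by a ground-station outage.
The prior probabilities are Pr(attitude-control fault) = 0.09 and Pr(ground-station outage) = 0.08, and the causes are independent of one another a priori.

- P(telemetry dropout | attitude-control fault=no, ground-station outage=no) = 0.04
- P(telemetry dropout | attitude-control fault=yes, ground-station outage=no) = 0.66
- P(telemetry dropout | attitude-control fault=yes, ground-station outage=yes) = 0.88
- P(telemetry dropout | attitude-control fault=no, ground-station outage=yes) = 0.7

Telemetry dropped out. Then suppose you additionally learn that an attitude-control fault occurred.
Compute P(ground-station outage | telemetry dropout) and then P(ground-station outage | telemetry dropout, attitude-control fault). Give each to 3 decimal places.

P(ground-station outage | telemetry dropout) ≈ 0.394; P(ground-station outage | telemetry dropout, attitude-control fault) ≈ 0.104

Weight on ground-station outage=true, given the evidence: 0.050960 + 0.006336 = 0.057296
The normalizing constant is 0.04*0.91*0.92 + 0.7*0.91*0.08 + 0.66*0.09*0.92 + 0.88*0.09*0.08 = 0.145432
Posterior = 0.057296 / 0.145432 ≈ 0.394

Now also conditioning on attitude-control fault=true:
P(telemetry dropout | attitude-control fault) = 0.66·0.92 + 0.88·0.08 = 0.607200 + 0.070400 = 0.677600
The ground-station outage-present share is 0.88·0.08 = 0.070400.
P(ground-station outage | telemetry dropout, attitude-control fault) = 0.070400 / 0.677600 ≈ 0.104
The drop from 0.394 to 0.104 is the explaining-away (discounting) effect.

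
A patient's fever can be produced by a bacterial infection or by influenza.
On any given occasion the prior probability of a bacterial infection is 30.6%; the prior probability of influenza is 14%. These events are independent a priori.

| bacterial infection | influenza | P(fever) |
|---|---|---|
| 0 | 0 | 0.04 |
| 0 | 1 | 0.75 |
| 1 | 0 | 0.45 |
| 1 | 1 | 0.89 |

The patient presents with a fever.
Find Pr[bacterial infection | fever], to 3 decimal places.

Numerator (weight on configurations with bacterial infection): 0.118422 + 0.038128 = 0.156550
Denominator P(fever): 0.04×0.694×0.86 + 0.75×0.694×0.14 + 0.45×0.306×0.86 + 0.89×0.306×0.14 = 0.253294
P(bacterial infection | fever) = 0.156550/0.253294 ≈ 0.618

Pr[bacterial infection | fever] ≈ 0.618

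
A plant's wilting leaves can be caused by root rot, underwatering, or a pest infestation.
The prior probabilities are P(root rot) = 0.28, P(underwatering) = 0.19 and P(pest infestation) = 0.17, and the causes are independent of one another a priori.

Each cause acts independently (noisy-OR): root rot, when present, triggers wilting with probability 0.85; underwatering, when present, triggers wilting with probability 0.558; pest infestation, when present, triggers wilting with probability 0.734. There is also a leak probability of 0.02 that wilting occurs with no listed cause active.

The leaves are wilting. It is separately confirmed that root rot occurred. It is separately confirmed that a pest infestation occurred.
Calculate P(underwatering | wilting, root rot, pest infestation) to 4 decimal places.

Under noisy-OR, P(wilting | causes) = 1 − (1−0.02)·∏(1−qᵢ) over the active causes.
P(wilting | root rot, pest infestation) = 0.960898·0.81 + 0.982717·0.19 = 0.778327 + 0.186716 = 0.965043
Restricting to configurations with underwatering present: 0.982717·0.19 = 0.186716.
P(underwatering | wilting, root rot, pest infestation) = 0.186716 / 0.965043 ≈ 0.1935

P(underwatering | wilting, root rot, pest infestation) ≈ 0.1935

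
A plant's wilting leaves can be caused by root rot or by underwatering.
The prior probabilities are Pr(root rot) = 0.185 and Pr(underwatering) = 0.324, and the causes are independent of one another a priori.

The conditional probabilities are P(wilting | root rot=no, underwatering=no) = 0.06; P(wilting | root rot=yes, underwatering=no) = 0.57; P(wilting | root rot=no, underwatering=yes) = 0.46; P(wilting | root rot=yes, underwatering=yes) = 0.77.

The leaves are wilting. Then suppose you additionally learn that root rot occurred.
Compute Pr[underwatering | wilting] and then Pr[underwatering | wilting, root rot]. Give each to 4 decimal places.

Pr[underwatering | wilting] ≈ 0.6163; Pr[underwatering | wilting, root rot] ≈ 0.3930

Numerator (weight on configurations with underwatering): 0.121468 + 0.046154 = 0.167622
Normalizer over all consistent configurations: 0.06*0.815*0.676 + 0.46*0.815*0.324 + 0.57*0.185*0.676 + 0.77*0.185*0.324 = 0.271962
P(underwatering | wilting) = 0.167622/0.271962 ≈ 0.6163

With the extra evidence:
Sum P(wilting|·) weighted by the priors over both values of underwatering:
  P(wilting | root rot) = 0.57*0.676 + 0.77*0.324
        = 0.385320 + 0.249480 = 0.634800
Configurations with underwatering contribute 0.249480, so
  P(underwatering | wilting, root rot) = 0.249480 / 0.634800 ≈ 0.3930
— root rot explains away the evidence for underwatering.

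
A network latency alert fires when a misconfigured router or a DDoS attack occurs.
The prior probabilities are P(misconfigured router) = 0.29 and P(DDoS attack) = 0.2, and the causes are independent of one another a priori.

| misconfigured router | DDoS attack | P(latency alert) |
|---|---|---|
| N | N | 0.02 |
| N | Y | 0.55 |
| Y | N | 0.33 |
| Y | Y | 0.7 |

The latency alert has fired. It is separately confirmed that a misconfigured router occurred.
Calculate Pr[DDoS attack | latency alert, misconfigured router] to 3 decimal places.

Pr[DDoS attack | latency alert, misconfigured router] ≈ 0.347

Numerator (weight on configurations with DDoS attack): 0.7·0.2 = 0.140000
The normalizing constant is 0.33·0.8 + 0.7·0.2 = 0.404000
Posterior = 0.140000 / 0.404000 ≈ 0.347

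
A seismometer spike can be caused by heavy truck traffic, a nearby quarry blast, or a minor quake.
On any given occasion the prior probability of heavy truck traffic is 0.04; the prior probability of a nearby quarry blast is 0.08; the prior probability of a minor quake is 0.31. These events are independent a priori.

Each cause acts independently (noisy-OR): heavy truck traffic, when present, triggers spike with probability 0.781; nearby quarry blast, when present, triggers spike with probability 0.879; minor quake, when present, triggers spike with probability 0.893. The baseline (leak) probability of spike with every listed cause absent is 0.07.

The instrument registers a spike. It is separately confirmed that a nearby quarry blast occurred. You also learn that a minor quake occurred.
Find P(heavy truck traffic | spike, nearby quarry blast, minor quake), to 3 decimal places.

Under noisy-OR, P(spike | causes) = 1 − (1−0.07)·∏(1−qᵢ) over the active causes.
Weight on heavy truck traffic=true, given the evidence: 0.997363*0.04 = 0.039895
Normalizer over all consistent configurations: 0.987959*0.96 + 0.997363*0.04 = 0.988336
Posterior = 0.039895 / 0.988336 ≈ 0.040

P(heavy truck traffic | spike, nearby quarry blast, minor quake) ≈ 0.040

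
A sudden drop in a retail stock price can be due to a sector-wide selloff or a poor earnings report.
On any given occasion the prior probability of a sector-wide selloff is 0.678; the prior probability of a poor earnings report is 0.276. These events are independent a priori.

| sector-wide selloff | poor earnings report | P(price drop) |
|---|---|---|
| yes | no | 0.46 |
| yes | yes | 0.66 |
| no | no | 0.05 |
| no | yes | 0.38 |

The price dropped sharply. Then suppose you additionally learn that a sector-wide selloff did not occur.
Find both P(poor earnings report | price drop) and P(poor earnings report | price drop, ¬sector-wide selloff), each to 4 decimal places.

P(poor earnings report | price drop) ≈ 0.3984; P(poor earnings report | price drop, ¬sector-wide selloff) ≈ 0.7434

By total probability over the 4 (sector-wide selloff, poor earnings report) configurations:
  P(price drop) = 0.05·0.322·0.724 + 0.38·0.322·0.276 + 0.46·0.678·0.724 + 0.66·0.678·0.276
        = 0.011656 + 0.033771 + 0.225801 + 0.123504 = 0.394732
Configurations with poor earnings report contribute 0.157275, so
  P(poor earnings report | price drop) = 0.157275 / 0.394732 ≈ 0.3984

With the extra evidence:
P(price drop | ¬sector-wide selloff) = 0.05×0.724 + 0.38×0.276 = 0.036200 + 0.104880 = 0.141080
Of this, 0.104880 comes from 0.38×0.276 (the poor earnings report=true cases).
P(poor earnings report | price drop, ¬sector-wide selloff) = 0.104880 / 0.141080 ≈ 0.7434
Ruling out sector-wide selloff raises the posterior on poor earnings report — the flip side of explaining away.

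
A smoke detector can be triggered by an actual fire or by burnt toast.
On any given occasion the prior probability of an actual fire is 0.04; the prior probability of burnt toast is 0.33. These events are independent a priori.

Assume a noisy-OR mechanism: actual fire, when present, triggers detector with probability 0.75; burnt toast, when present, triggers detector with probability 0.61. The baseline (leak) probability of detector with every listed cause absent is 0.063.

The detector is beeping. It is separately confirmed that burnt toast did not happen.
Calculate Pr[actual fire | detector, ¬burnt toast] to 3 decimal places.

Pr[actual fire | detector, ¬burnt toast] ≈ 0.336

Under noisy-OR, P(detector | causes) = 1 − (1−0.063)·∏(1−qᵢ) over the active causes.
Weight on actual fire=true, given the evidence: 0.76575·0.04 = 0.030630
The normalizing constant is 0.063·0.96 + 0.76575·0.04 = 0.091110
P(actual fire | detector, ¬burnt toast) = 0.030630/0.091110 ≈ 0.336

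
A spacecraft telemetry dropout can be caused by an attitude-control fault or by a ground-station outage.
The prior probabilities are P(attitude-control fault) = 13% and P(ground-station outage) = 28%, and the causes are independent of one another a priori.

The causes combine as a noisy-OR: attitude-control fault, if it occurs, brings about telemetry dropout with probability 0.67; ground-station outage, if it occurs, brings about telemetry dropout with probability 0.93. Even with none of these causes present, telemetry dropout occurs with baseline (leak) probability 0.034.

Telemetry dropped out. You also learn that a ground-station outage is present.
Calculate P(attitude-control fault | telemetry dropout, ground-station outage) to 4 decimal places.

Under noisy-OR, P(telemetry dropout | causes) = 1 − (1−0.034)·∏(1−qᵢ) over the active causes.
P(telemetry dropout | ground-station outage) = 0.93238·0.87 + 0.977685·0.13 = 0.811171 + 0.127099 = 0.938270
The attitude-control fault-present share is 0.977685·0.13 = 0.127099.
Hence the posterior is 0.127099/0.938270 ≈ 0.1355.

P(attitude-control fault | telemetry dropout, ground-station outage) ≈ 0.1355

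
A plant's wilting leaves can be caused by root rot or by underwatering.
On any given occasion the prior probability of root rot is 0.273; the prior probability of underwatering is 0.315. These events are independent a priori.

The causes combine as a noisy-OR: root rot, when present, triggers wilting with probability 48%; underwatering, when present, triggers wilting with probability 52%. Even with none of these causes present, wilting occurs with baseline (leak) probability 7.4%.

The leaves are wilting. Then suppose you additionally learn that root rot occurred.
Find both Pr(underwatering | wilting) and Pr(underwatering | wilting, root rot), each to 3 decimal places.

Pr(underwatering | wilting) ≈ 0.591; Pr(underwatering | wilting, root rot) ≈ 0.405

Under noisy-OR, P(wilting | causes) = 1 − (1−0.074)·∏(1−qᵢ) over the active causes.
P(wilting) = 0.074*0.727*0.685 + 0.55552*0.727*0.315 + 0.51848*0.273*0.685 + 0.76887*0.273*0.315 = 0.036852 + 0.127217 + 0.096958 + 0.066119 = 0.327146
Of this, 0.193336 comes from 0.127217 + 0.066119 (the underwatering=true cases).
So P(underwatering | wilting) = 0.193336/0.327146 ≈ 0.591.

Now also conditioning on root rot=true:
Weight on underwatering=true, given the evidence: 0.76887×0.315 = 0.242194
Denominator P(wilting | root rot): 0.51848×0.685 + 0.76887×0.315 = 0.597353
P(underwatering | wilting, root rot) = 0.242194/0.597353 ≈ 0.405
This is intercausal reasoning (explaining away): once root rot accounts for the wilting, underwatering becomes less likely.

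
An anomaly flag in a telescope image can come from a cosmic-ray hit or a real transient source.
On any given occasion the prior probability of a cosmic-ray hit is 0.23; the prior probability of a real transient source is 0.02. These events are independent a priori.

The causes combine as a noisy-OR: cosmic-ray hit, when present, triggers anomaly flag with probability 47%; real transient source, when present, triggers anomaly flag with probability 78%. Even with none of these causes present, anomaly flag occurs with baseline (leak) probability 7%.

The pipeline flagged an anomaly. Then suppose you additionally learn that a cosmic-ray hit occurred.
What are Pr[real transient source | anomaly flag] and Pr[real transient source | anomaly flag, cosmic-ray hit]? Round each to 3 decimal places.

Under noisy-OR, P(anomaly flag | causes) = 1 − (1−0.07)·∏(1−qᵢ) over the active causes.
P(anomaly flag) = 0.07×0.77×0.98 + 0.7954×0.77×0.02 + 0.5071×0.23×0.98 + 0.891562×0.23×0.02 = 0.052822 + 0.012249 + 0.114300 + 0.004101 = 0.183472
Of this, 0.016350 comes from 0.012249 + 0.004101 (the real transient source=true cases).
So P(real transient source | anomaly flag) = 0.016350/0.183472 ≈ 0.089.

Now condition on the additional information:
Sum P(anomaly flag|·) weighted by the priors over both values of real transient source:
  P(anomaly flag | cosmic-ray hit) = 0.5071·0.98 + 0.891562·0.02
        = 0.496958 + 0.017831 = 0.514789
Keeping only the real transient source-present terms gives 0.017831, so
  P(real transient source | anomaly flag, cosmic-ray hit) = 0.017831 / 0.514789 ≈ 0.035
The drop from 0.089 to 0.035 is the explaining-away (discounting) effect.

Pr[real transient source | anomaly flag] ≈ 0.089; Pr[real transient source | anomaly flag, cosmic-ray hit] ≈ 0.035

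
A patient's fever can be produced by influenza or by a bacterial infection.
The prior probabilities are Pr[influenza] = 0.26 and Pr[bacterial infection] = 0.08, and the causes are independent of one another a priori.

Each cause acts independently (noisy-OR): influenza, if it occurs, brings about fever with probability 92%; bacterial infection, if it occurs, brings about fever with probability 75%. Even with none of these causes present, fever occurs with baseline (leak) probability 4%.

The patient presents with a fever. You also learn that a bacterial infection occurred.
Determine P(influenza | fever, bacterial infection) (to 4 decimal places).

Under noisy-OR, P(fever | causes) = 1 − (1−0.04)·∏(1−qᵢ) over the active causes.
Numerator (weight on configurations with influenza): 0.9808*0.26 = 0.255008
Normalizer over all consistent configurations: 0.76*0.74 + 0.9808*0.26 = 0.817408
Posterior = 0.255008 / 0.817408 ≈ 0.3120

P(influenza | fever, bacterial infection) ≈ 0.3120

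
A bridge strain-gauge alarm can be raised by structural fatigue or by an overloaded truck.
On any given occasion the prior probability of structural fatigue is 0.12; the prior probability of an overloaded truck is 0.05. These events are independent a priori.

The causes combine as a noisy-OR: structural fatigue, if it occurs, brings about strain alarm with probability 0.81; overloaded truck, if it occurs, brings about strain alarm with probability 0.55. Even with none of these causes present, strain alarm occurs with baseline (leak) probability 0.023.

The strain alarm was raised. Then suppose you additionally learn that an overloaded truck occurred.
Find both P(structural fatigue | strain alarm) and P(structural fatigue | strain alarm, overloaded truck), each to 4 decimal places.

Under noisy-OR, P(strain alarm | causes) = 1 − (1−0.023)·∏(1−qᵢ) over the active causes.
For the numerator, keep only structural fatigue=true terms: 0.092838 + 0.005499 = 0.098337
Normalizer over all consistent configurations: 0.023*0.88*0.95 + 0.56035*0.88*0.05 + 0.81437*0.12*0.95 + 0.916467*0.12*0.05 = 0.142220
Posterior = 0.098337 / 0.142220 ≈ 0.6914

With the extra evidence:
P(strain alarm | overloaded truck) = 0.56035*0.88 + 0.916467*0.12 = 0.493108 + 0.109976 = 0.603084
The structural fatigue-present share is 0.916467*0.12 = 0.109976.
So P(structural fatigue | strain alarm, overloaded truck) = 0.109976/0.603084 ≈ 0.1824.

P(structural fatigue | strain alarm) ≈ 0.6914; P(structural fatigue | strain alarm, overloaded truck) ≈ 0.1824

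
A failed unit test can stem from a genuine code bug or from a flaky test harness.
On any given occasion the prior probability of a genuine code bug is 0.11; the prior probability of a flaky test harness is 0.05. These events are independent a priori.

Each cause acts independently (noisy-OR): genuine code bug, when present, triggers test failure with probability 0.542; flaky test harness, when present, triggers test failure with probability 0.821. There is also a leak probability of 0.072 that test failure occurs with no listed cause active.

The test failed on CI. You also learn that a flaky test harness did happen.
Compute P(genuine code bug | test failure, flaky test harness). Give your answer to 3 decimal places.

Under noisy-OR, P(test failure | causes) = 1 − (1−0.072)·∏(1−qᵢ) over the active causes.
P(test failure | flaky test harness) = 0.833888·0.89 + 0.923921·0.11 = 0.742160 + 0.101631 = 0.843791
The genuine code bug-present share is 0.923921·0.11 = 0.101631.
Hence the posterior is 0.101631/0.843791 ≈ 0.120.

P(genuine code bug | test failure, flaky test harness) ≈ 0.120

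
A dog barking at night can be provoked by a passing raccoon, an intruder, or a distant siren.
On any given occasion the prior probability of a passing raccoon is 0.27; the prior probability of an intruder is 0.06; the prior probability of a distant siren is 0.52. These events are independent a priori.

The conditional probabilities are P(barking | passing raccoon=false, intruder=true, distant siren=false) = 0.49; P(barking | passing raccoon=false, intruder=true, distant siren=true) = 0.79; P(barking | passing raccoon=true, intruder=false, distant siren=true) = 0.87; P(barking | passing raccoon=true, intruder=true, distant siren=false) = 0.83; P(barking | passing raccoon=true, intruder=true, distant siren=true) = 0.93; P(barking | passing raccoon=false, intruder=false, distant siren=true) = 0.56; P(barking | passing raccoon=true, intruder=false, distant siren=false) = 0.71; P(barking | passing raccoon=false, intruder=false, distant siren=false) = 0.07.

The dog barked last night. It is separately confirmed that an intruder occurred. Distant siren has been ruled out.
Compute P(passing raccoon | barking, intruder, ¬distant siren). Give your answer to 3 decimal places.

P(passing raccoon | barking, intruder, ¬distant siren) ≈ 0.385

Weight on passing raccoon=true, given the evidence: 0.83*0.27 = 0.224100
The normalizing constant is 0.49*0.73 + 0.83*0.27 = 0.581800
Posterior = 0.224100 / 0.581800 ≈ 0.385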